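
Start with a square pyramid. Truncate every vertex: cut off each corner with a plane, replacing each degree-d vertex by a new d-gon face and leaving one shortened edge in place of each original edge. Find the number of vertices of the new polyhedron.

16

The base solid has V = 5, E = 8, F = 5.
Truncation replaces each original edge-end by a new vertex, so V′ = 2E = 16.
Each original edge survives, and each old vertex of degree d contributes d new edges; summing degrees gives Σd = 2E, so E′ = E + 2E = 3E = 24.
Each original face survives and each original vertex becomes one new face: F′ = F + V = 10.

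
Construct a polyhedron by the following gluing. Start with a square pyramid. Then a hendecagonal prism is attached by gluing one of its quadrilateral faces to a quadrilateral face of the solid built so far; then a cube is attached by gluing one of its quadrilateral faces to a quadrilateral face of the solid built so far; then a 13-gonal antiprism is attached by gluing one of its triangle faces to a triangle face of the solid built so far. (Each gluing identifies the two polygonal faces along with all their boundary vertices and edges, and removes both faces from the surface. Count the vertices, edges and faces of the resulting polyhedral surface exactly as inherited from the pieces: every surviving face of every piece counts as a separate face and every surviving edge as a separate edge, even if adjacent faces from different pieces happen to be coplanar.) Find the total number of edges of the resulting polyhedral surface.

A square pyramid: V=5, E=8, F=5.
Attach a hendecagonal prism (V=22, E=33, F=13) along a 4-gon: merge 4 vertices and 4 edges, delete both glued faces → V=23, E=37, F=16.
Attach a cube (V=8, E=12, F=6) along a 4-gon: merge 4 vertices and 4 edges, delete both glued faces → V=27, E=45, F=20.
Attach a 13-gonal antiprism (V=26, E=52, F=28) along a 3-gon: merge 3 vertices and 3 edges, delete both glued faces → V=50, E=94, F=46.
Check: V − E + F = 50 − 94 + 46 = 2.

94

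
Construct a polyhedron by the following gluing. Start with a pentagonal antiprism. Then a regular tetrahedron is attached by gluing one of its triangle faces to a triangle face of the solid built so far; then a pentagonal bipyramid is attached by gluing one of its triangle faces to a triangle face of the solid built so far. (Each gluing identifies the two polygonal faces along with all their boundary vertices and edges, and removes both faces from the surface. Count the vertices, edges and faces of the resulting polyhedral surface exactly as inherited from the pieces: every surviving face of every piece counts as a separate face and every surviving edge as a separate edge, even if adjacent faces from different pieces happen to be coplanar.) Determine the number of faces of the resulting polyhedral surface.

22

A pentagonal antiprism: V=10, E=20, F=12.
Attach a regular tetrahedron (V=4, E=6, F=4) along a 3-gon: merge 3 vertices and 3 edges, delete both glued faces → V=11, E=23, F=14.
Attach a pentagonal bipyramid (V=7, E=15, F=10) along a 3-gon: merge 3 vertices and 3 edges, delete both glued faces → V=15, E=35, F=22.
Check: V − E + F = 15 − 35 + 22 = 2.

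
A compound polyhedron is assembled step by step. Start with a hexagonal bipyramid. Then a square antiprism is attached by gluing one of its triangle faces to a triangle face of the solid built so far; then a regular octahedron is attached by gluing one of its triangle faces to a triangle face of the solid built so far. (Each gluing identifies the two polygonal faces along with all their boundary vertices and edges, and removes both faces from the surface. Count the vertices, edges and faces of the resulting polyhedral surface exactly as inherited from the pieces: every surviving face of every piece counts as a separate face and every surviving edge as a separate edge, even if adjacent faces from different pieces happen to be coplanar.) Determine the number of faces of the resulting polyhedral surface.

A hexagonal bipyramid: V=8, E=18, F=12.
Attach a square antiprism (V=8, E=16, F=10) along a 3-gon: merge 3 vertices and 3 edges, delete both glued faces → V=13, E=31, F=20.
Attach a regular octahedron (V=6, E=12, F=8) along a 3-gon: merge 3 vertices and 3 edges, delete both glued faces → V=16, E=40, F=26.
Check: V − E + F = 16 − 40 + 26 = 2.

26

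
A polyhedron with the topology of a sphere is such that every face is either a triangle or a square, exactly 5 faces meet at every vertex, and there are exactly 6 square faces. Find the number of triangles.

32

Let x be the number of triangles; then F = 6 + x.
Edge–face incidences: 2E = 4·6 + 3·x = 24 + 3x.
Every vertex has degree 5, so 5V = 2E.
Euler: V − E + F = 2 ⇒ (2E)/5 − E + (6 + x) = 2.
Multiply by 10: 2·(2E) − 5·(2E) + 10·(6 + x) = 20, i.e. 60 + 10x − 3·(24 + 3x) = 20.
Collecting terms: x − 12 = 20, so x = 32.
Then 2E = 24 + 3·32 = 120, so E = 60, V = 2E/5 = 24, F = 6 + 32 = 38.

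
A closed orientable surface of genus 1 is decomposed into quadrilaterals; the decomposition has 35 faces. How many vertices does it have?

χ = 2 − 2·1 = 0, and every face is a square so 4F = 2E.
E = 4·35/2 = 70. Then V = 0 + E − F = 0 + 70 − 35 = 35.

35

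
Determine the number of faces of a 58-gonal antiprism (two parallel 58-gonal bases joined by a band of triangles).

118

An antiprism on an n-gon has two n-gon caps and 2n triangles: V = 2·58 = 116, E = 4·58 = 232, F = 2·58 + 2 = 118.
Check: V − E + F = 116 − 232 + 118 = 2.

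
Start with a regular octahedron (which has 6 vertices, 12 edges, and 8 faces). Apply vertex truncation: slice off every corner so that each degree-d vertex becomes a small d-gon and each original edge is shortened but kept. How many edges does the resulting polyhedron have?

Truncation replaces each original edge-end by a new vertex, so V′ = 2E = 24.
Each original edge survives, and each old vertex of degree d contributes d new edges; summing degrees gives Σd = 2E, so E′ = E + 2E = 3E = 36.
Each original face survives and each original vertex becomes one new face: F′ = F + V = 14.

36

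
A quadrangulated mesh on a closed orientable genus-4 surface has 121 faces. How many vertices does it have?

χ = 2 − 2·4 = -6, and every face is a square so 4F = 2E.
E = 4·121/2 = 242. Then V = -6 + E − F = -6 + 242 − 121 = 115.

115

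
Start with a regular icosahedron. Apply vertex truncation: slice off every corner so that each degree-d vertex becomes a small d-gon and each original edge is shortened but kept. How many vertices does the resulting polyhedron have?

60

The base solid has V = 12, E = 30, F = 20.
Truncation replaces each original edge-end by a new vertex, so V′ = 2E = 60.
Each original edge survives, and each old vertex of degree d contributes d new edges; summing degrees gives Σd = 2E, so E′ = E + 2E = 3E = 90.
Each original face survives and each original vertex becomes one new face: F′ = F + V = 32.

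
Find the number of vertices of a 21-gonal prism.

42

A prism on an n-gon has two n-gon bases and n rectangular sides: V = 2·21 = 42, E = 3·21 = 63, F = 21 + 2 = 23.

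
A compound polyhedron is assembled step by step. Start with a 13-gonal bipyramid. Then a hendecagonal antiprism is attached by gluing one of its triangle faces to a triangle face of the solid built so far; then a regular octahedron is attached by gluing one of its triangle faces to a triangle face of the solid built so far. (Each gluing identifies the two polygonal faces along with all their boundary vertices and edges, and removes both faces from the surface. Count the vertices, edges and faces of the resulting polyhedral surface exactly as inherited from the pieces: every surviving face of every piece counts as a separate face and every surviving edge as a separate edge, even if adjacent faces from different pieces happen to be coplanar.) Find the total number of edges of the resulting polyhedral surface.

89

A 13-gonal bipyramid: V=15, E=39, F=26.
Attach a hendecagonal antiprism (V=22, E=44, F=24) along a 3-gon: merge 3 vertices and 3 edges, delete both glued faces → V=34, E=80, F=48.
Attach a regular octahedron (V=6, E=12, F=8) along a 3-gon: merge 3 vertices and 3 edges, delete both glued faces → V=37, E=89, F=54.
Check: V − E + F = 37 − 89 + 54 = 2.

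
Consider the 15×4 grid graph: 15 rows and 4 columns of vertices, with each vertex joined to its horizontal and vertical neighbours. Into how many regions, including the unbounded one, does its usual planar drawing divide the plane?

43

The grid has V = 15·4 = 60 vertices and E = 15·3 + 4·14 = 101 edges.
F = 2 − V + E = 2 − 60 + 101 = 43.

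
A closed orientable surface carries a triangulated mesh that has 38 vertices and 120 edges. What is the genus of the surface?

Every face is a triangle and each edge borders two faces, so 3F = 2·120, giving F = 80.
χ = V − E + F = 38 − 120 + 80 = -2.
For a closed orientable surface χ = 2 − 2g, so g = (2 − (-2))/2 = 2.

2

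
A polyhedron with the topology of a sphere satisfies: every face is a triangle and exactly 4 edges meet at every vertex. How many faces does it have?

Each face has 3 edges and each edge borders two faces, so 2E = 3F.
Each vertex has degree 4, so 4V = 2E and hence V = 3F/4.
Euler: V − E + F = 2 ⇒ (3F/4) − (3F/2) + F = 2.
Multiply by 8: (6 − 12 + 8)F = 16, i.e. 2F = 16.
So F = 8, E = 3·8/2 = 12, V = 3·8/4 = 6.

8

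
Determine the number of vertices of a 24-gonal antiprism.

An antiprism on an n-gon has two n-gon caps and 2n triangles: V = 2·24 = 48, E = 4·24 = 96, F = 2·24 + 2 = 50.

48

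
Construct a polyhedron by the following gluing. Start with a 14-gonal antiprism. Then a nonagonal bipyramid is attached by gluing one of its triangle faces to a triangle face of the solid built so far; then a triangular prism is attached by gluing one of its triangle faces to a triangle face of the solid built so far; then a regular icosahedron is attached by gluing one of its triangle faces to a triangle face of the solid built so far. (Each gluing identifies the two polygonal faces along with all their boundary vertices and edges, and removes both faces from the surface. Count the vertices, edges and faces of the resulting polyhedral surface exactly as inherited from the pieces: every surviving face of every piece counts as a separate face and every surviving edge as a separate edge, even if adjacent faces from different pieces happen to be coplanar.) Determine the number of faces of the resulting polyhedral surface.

67

A 14-gonal antiprism: V=28, E=56, F=30.
Attach a nonagonal bipyramid (V=11, E=27, F=18) along a 3-gon: merge 3 vertices and 3 edges, delete both glued faces → V=36, E=80, F=46.
Attach a triangular prism (V=6, E=9, F=5) along a 3-gon: merge 3 vertices and 3 edges, delete both glued faces → V=39, E=86, F=49.
Attach a regular icosahedron (V=12, E=30, F=20) along a 3-gon: merge 3 vertices and 3 edges, delete both glued faces → V=48, E=113, F=67.
Check: V − E + F = 48 − 113 + 67 = 2.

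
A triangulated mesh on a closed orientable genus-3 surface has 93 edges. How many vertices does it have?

27

χ = 2 − 2·3 = -4, and every face is a triangle so 3F = 2E.
F = 2E/3 = 62. Then V = -4 + E − F = -4 + 93 − 62 = 27.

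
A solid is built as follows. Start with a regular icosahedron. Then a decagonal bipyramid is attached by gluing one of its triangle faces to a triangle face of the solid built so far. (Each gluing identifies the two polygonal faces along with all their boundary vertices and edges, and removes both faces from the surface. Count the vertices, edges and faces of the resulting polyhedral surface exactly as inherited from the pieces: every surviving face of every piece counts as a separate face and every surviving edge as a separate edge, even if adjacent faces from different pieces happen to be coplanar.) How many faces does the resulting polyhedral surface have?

A regular icosahedron: V=12, E=30, F=20.
Attach a decagonal bipyramid (V=12, E=30, F=20) along a 3-gon: merge 3 vertices and 3 edges, delete both glued faces → V=21, E=57, F=38.
Check: V − E + F = 21 − 57 + 38 = 2.

38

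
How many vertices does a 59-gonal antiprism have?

An antiprism on an n-gon has two n-gon caps and 2n triangles: V = 2·59 = 118, E = 4·59 = 236, F = 2·59 + 2 = 120.
Check: V − E + F = 118 − 236 + 120 = 2.

118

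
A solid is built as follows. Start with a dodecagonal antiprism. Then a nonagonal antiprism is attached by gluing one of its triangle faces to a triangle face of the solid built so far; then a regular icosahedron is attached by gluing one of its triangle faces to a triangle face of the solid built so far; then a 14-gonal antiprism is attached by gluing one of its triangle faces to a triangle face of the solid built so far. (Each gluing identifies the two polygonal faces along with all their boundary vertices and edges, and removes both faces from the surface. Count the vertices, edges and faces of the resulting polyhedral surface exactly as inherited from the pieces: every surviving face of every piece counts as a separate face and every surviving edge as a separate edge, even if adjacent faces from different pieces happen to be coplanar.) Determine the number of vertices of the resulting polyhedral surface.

A dodecagonal antiprism: V=24, E=48, F=26.
Attach a nonagonal antiprism (V=18, E=36, F=20) along a 3-gon: merge 3 vertices and 3 edges, delete both glued faces → V=39, E=81, F=44.
Attach a regular icosahedron (V=12, E=30, F=20) along a 3-gon: merge 3 vertices and 3 edges, delete both glued faces → V=48, E=108, F=62.
Attach a 14-gonal antiprism (V=28, E=56, F=30) along a 3-gon: merge 3 vertices and 3 edges, delete both glued faces → V=73, E=161, F=90.
Check: V − E + F = 73 − 161 + 90 = 2.

73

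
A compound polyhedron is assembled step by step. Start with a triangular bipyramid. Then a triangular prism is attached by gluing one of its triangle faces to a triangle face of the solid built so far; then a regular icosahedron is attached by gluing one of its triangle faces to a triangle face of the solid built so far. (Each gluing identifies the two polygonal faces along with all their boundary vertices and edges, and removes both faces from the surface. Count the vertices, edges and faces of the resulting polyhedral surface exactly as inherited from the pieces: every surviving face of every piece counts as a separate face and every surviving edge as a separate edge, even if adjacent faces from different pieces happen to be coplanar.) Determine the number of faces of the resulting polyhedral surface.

A triangular bipyramid: V=5, E=9, F=6.
Attach a triangular prism (V=6, E=9, F=5) along a 3-gon: merge 3 vertices and 3 edges, delete both glued faces → V=8, E=15, F=9.
Attach a regular icosahedron (V=12, E=30, F=20) along a 3-gon: merge 3 vertices and 3 edges, delete both glued faces → V=17, E=42, F=27.
Check: V − E + F = 17 − 42 + 27 = 2.

27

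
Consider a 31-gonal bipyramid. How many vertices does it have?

33

A bipyramid over an n-gon has 2n triangular faces and n + 2 vertices: V = 31 + 2 = 33, E = 3·31 = 93, F = 2·31 = 62.
Check: V − E + F = 33 − 93 + 62 = 2.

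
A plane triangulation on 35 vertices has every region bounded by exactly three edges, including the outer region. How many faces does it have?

In a plane triangulation 3F = 2E and V − E + F = 2, so F = 2V − 4 = 2·35 − 4 = 66.

66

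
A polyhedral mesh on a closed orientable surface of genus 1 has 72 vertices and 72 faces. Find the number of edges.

144

For a closed orientable surface of genus 1, χ = 2 − 2·1 = 0.
E = V + F − (0) = 72 + 72 − (0) = 144.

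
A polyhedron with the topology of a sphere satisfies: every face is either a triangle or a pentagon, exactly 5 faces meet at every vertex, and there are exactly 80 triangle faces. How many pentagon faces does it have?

Let x be the number of pentagons; then F = 80 + x.
Edge–face incidences: 2E = 3·80 + 5·x = 240 + 5x.
Every vertex has degree 5, so 5V = 2E.
Euler: V − E + F = 2 ⇒ (2E)/5 − E + (80 + x) = 2.
Multiply by 10: 2·(2E) − 5·(2E) + 10·(80 + x) = 20, i.e. 800 + 10x − 3·(240 + 5x) = 20.
Collecting terms: −5x + 80 = 20, so −5x = −60, so x = 12.
Then 2E = 240 + 5·12 = 300, so E = 150, V = 2E/5 = 60, F = 80 + 12 = 92.

12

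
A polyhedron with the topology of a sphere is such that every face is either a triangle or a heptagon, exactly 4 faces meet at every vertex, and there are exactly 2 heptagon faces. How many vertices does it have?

Let x be the number of triangles; then F = 2 + x.
Edge–face incidences: 2E = 7·2 + 3·x = 14 + 3x.
Every vertex has degree 4, so 4V = 2E.
Euler: V − E + F = 2 ⇒ (2E)/4 − E + (2 + x) = 2.
Multiply by 8: 2·(2E) − 4·(2E) + 8·(2 + x) = 16, i.e. 16 + 8x − 2·(14 + 3x) = 16.
Collecting terms: 2x − 12 = 16, so 2x = 28, so x = 14.
Then 2E = 14 + 3·14 = 56, so E = 28, V = 2E/4 = 14, F = 2 + 14 = 16.

14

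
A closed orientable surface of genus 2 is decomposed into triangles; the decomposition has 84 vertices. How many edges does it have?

258

χ = 2 − 2·2 = -2, and every face is a triangle so 3F = 2E.
V − E + F = -2 with E = 3F/2 gives 84 − (3/2 − 1)·F = -2, so F = 172 and E = 258.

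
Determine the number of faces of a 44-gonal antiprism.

90

An antiprism on an n-gon has two n-gon caps and 2n triangles: V = 2·44 = 88, E = 4·44 = 176, F = 2·44 + 2 = 90.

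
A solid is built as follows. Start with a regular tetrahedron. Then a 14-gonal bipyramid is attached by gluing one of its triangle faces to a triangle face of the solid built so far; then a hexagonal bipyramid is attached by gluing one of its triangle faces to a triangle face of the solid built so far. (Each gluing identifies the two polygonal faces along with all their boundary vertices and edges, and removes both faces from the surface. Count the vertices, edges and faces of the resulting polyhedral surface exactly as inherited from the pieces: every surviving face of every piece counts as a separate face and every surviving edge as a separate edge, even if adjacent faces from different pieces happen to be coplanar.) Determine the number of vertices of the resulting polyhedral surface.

A regular tetrahedron: V=4, E=6, F=4.
Attach a 14-gonal bipyramid (V=16, E=42, F=28) along a 3-gon: merge 3 vertices and 3 edges, delete both glued faces → V=17, E=45, F=30.
Attach a hexagonal bipyramid (V=8, E=18, F=12) along a 3-gon: merge 3 vertices and 3 edges, delete both glued faces → V=22, E=60, F=40.
Check: V − E + F = 22 − 60 + 40 = 2.

22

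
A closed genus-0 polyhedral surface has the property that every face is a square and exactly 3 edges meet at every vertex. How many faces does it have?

6

Each face has 4 edges and each edge borders two faces, so 2E = 4F.
Each vertex has degree 3, so 3V = 2E and hence V = 4F/3.
Euler: V − E + F = 2 ⇒ (4F/3) − (4F/2) + F = 2.
Multiply by 6: (8 − 12 + 6)F = 12, i.e. 2F = 12.
So F = 6, E = 4·6/2 = 12, V = 4·6/3 = 8.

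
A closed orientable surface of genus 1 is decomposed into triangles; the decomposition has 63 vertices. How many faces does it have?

126

χ = 2 − 2·1 = 0, and every face is a triangle so 3F = 2E.
V − E + F = 0 with E = 3F/2 gives 63 − (3/2 − 1)·F = 0, so F = 126 and E = 189.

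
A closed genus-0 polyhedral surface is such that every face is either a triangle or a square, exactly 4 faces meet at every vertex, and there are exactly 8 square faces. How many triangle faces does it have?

8

Let x be the number of triangles; then F = 8 + x.
Edge–face incidences: 2E = 4·8 + 3·x = 32 + 3x.
Every vertex has degree 4, so 4V = 2E.
Euler: V − E + F = 2 ⇒ (2E)/4 − E + (8 + x) = 2.
Multiply by 8: 2·(2E) − 4·(2E) + 8·(8 + x) = 16, i.e. 64 + 8x − 2·(32 + 3x) = 16.
Collecting terms: 2x = 16, so x = 8.
Then 2E = 32 + 3·8 = 56, so E = 28, V = 2E/4 = 14, F = 8 + 8 = 16.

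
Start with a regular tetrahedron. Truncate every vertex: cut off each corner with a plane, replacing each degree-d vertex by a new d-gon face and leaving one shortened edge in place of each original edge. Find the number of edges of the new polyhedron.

The base solid has V = 4, E = 6, F = 4.
Truncation replaces each original edge-end by a new vertex, so V′ = 2E = 12.
Each original edge survives, and each old vertex of degree d contributes d new edges; summing degrees gives Σd = 2E, so E′ = E + 2E = 3E = 18.
Each original face survives and each original vertex becomes one new face: F′ = F + V = 8.

18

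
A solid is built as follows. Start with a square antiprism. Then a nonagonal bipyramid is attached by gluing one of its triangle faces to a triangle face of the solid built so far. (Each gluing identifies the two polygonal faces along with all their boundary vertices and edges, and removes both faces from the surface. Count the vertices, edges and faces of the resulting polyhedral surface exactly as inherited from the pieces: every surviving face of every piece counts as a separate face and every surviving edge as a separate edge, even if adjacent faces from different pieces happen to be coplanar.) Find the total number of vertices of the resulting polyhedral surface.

A square antiprism: V=8, E=16, F=10.
Attach a nonagonal bipyramid (V=11, E=27, F=18) along a 3-gon: merge 3 vertices and 3 edges, delete both glued faces → V=16, E=40, F=26.
Check: V − E + F = 16 − 40 + 26 = 2.

16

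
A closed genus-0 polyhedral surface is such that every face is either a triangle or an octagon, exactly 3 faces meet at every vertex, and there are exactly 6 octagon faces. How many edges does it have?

36

Let x be the number of triangles; then F = 6 + x.
Edge–face incidences: 2E = 8·6 + 3·x = 48 + 3x.
Every vertex has degree 3, so 3V = 2E.
Euler: V − E + F = 2 ⇒ (2E)/3 − E + (6 + x) = 2.
Multiply by 6: 2·(2E) − 3·(2E) + 6·(6 + x) = 12, i.e. 36 + 6x − (48 + 3x) = 12.
Collecting terms: 3x − 12 = 12, so 3x = 24, so x = 8.
Then 2E = 48 + 3·8 = 72, so E = 36, V = 2E/3 = 24, F = 6 + 8 = 14.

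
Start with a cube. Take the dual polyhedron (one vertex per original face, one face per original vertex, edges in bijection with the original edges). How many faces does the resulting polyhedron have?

8

The base solid has V = 8, E = 12, F = 6.
The dual swaps V and F and preserves E: V′ = F = 6, E′ = E = 12, F′ = V = 8.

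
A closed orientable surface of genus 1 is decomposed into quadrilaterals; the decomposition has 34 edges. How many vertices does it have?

χ = 2 − 2·1 = 0, and every face is a square so 4F = 2E.
F = 2E/4 = 17. Then V = 0 + E − F = 0 + 34 − 17 = 17.

17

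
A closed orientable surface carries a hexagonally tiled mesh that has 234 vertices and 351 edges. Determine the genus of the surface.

1

Every face is a hexagon and each edge borders two faces, so 6F = 2·351, giving F = 117.
χ = V − E + F = 234 − 351 + 117 = 0.
For a closed orientable surface χ = 2 − 2g, so g = (2 − (0))/2 = 1.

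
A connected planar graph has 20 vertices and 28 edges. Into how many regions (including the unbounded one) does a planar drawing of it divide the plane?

Euler's formula for a connected plane graph: V − E + F = 2, so F = 2 − 20 + 28 = 10.

10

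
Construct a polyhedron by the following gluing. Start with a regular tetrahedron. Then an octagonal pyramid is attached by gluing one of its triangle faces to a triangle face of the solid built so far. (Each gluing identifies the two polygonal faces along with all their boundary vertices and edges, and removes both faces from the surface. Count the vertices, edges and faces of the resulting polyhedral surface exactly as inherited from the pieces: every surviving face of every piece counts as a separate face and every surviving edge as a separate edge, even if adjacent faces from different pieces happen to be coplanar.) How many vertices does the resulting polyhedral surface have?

10

A regular tetrahedron: V=4, E=6, F=4.
Attach an octagonal pyramid (V=9, E=16, F=9) along a 3-gon: merge 3 vertices and 3 edges, delete both glued faces → V=10, E=19, F=11.
Check: V − E + F = 10 − 19 + 11 = 2.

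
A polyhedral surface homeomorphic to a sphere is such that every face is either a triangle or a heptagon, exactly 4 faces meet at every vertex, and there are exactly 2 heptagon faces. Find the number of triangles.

14

Let x be the number of triangles; then F = 2 + x.
Edge–face incidences: 2E = 7·2 + 3·x = 14 + 3x.
Every vertex has degree 4, so 4V = 2E.
Euler: V − E + F = 2 ⇒ (2E)/4 − E + (2 + x) = 2.
Multiply by 8: 2·(2E) − 4·(2E) + 8·(2 + x) = 16, i.e. 16 + 8x − 2·(14 + 3x) = 16.
Collecting terms: 2x − 12 = 16, so 2x = 28, so x = 14.
Then 2E = 14 + 3·14 = 56, so E = 28, V = 2E/4 = 14, F = 2 + 14 = 16.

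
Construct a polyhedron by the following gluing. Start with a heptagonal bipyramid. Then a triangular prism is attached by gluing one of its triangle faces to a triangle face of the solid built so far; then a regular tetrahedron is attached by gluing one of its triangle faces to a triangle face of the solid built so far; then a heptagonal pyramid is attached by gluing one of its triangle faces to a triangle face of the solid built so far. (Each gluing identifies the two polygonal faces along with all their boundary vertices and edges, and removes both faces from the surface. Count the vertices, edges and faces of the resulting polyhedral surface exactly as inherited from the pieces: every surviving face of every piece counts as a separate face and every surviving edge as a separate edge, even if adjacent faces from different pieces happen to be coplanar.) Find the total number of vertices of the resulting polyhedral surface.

18

A heptagonal bipyramid: V=9, E=21, F=14.
Attach a triangular prism (V=6, E=9, F=5) along a 3-gon: merge 3 vertices and 3 edges, delete both glued faces → V=12, E=27, F=17.
Attach a regular tetrahedron (V=4, E=6, F=4) along a 3-gon: merge 3 vertices and 3 edges, delete both glued faces → V=13, E=30, F=19.
Attach a heptagonal pyramid (V=8, E=14, F=8) along a 3-gon: merge 3 vertices and 3 edges, delete both glued faces → V=18, E=41, F=25.
Check: V − E + F = 18 − 41 + 25 = 2.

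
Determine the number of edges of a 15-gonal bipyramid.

45

A bipyramid over an n-gon has 2n triangular faces and n + 2 vertices: V = 15 + 2 = 17, E = 3·15 = 45, F = 2·15 = 30.
Check: V − E + F = 17 − 45 + 30 = 2.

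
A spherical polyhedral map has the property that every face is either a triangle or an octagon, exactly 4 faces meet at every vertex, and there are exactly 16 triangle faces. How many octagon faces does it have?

2

Let x be the number of octagons; then F = 16 + x.
Edge–face incidences: 2E = 3·16 + 8·x = 48 + 8x.
Every vertex has degree 4, so 4V = 2E.
Euler: V − E + F = 2 ⇒ (2E)/4 − E + (16 + x) = 2.
Multiply by 8: 2·(2E) − 4·(2E) + 8·(16 + x) = 16, i.e. 128 + 8x − 2·(48 + 8x) = 16.
Collecting terms: −8x + 32 = 16, so −8x = −16, so x = 2.
Then 2E = 48 + 8·2 = 64, so E = 32, V = 2E/4 = 16, F = 16 + 2 = 18.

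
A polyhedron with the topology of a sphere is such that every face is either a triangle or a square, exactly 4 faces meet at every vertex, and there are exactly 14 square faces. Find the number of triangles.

8

Let x be the number of triangles; then F = 14 + x.
Edge–face incidences: 2E = 4·14 + 3·x = 56 + 3x.
Every vertex has degree 4, so 4V = 2E.
Euler: V − E + F = 2 ⇒ (2E)/4 − E + (14 + x) = 2.
Multiply by 8: 2·(2E) − 4·(2E) + 8·(14 + x) = 16, i.e. 112 + 8x − 2·(56 + 3x) = 16.
Collecting terms: 2x = 16, so x = 8.
Then 2E = 56 + 3·8 = 80, so E = 40, V = 2E/4 = 20, F = 14 + 8 = 22.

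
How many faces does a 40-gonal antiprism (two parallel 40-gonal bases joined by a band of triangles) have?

An antiprism on an n-gon has two n-gon caps and 2n triangles: V = 2·40 = 80, E = 4·40 = 160, F = 2·40 + 2 = 82.

82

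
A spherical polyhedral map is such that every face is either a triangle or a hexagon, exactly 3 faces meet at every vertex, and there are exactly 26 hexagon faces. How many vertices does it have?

56

Let x be the number of triangles; then F = 26 + x.
Edge–face incidences: 2E = 6·26 + 3·x = 156 + 3x.
Every vertex has degree 3, so 3V = 2E.
Euler: V − E + F = 2 ⇒ (2E)/3 − E + (26 + x) = 2.
Multiply by 6: 2·(2E) − 3·(2E) + 6·(26 + x) = 12, i.e. 156 + 6x − (156 + 3x) = 12.
Collecting terms: 3x = 12, so x = 4.
Then 2E = 156 + 3·4 = 168, so E = 84, V = 2E/3 = 56, F = 26 + 4 = 30.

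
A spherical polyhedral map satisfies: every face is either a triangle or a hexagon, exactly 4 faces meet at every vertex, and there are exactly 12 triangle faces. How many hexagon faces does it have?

Let x be the number of hexagons; then F = 12 + x.
Edge–face incidences: 2E = 3·12 + 6·x = 36 + 6x.
Every vertex has degree 4, so 4V = 2E.
Euler: V − E + F = 2 ⇒ (2E)/4 − E + (12 + x) = 2.
Multiply by 8: 2·(2E) − 4·(2E) + 8·(12 + x) = 16, i.e. 96 + 8x − 2·(36 + 6x) = 16.
Collecting terms: −4x + 24 = 16, so −4x = −8, so x = 2.
Then 2E = 36 + 6·2 = 48, so E = 24, V = 2E/4 = 12, F = 12 + 2 = 14.

2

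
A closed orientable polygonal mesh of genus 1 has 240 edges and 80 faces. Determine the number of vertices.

For a closed orientable surface of genus 1, χ = 2 − 2·1 = 0.
V = 0 + E − F = 0 + 240 − 80 = 160.

160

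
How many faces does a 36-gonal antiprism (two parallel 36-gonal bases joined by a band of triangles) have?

74

An antiprism on an n-gon has two n-gon caps and 2n triangles: V = 2·36 = 72, E = 4·36 = 144, F = 2·36 + 2 = 74.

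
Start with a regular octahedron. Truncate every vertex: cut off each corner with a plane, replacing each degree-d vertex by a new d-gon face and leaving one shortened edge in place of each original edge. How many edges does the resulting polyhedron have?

The base solid has V = 6, E = 12, F = 8.
Truncation replaces each original edge-end by a new vertex, so V′ = 2E = 24.
Each original edge survives, and each old vertex of degree d contributes d new edges; summing degrees gives Σd = 2E, so E′ = E + 2E = 3E = 36.
Each original face survives and each original vertex becomes one new face: F′ = F + V = 14.

36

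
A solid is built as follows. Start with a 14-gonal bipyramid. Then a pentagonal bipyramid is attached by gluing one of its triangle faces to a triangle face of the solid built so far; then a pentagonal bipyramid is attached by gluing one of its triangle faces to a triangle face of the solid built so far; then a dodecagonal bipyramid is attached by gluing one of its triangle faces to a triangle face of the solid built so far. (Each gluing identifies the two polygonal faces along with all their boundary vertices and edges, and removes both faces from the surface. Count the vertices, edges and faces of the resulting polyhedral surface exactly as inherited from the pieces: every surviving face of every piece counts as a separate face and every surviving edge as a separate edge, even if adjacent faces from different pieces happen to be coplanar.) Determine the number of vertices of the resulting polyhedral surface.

35

A 14-gonal bipyramid: V=16, E=42, F=28.
Attach a pentagonal bipyramid (V=7, E=15, F=10) along a 3-gon: merge 3 vertices and 3 edges, delete both glued faces → V=20, E=54, F=36.
Attach a pentagonal bipyramid (V=7, E=15, F=10) along a 3-gon: merge 3 vertices and 3 edges, delete both glued faces → V=24, E=66, F=44.
Attach a dodecagonal bipyramid (V=14, E=36, F=24) along a 3-gon: merge 3 vertices and 3 edges, delete both glued faces → V=35, E=99, F=66.
Check: V − E + F = 35 − 99 + 66 = 2.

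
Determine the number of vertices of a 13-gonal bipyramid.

A bipyramid over an n-gon has 2n triangular faces and n + 2 vertices: V = 13 + 2 = 15, E = 3·13 = 39, F = 2·13 = 26.
Check: V − E + F = 15 − 39 + 26 = 2.

15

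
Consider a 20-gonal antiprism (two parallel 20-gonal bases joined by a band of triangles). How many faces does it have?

An antiprism on an n-gon has two n-gon caps and 2n triangles: V = 2·20 = 40, E = 4·20 = 80, F = 2·20 + 2 = 42.

42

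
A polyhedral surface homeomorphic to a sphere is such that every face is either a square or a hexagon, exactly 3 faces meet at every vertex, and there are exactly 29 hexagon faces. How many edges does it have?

99

Let x be the number of squares; then F = 29 + x.
Edge–face incidences: 2E = 6·29 + 4·x = 174 + 4x.
Every vertex has degree 3, so 3V = 2E.
Euler: V − E + F = 2 ⇒ (2E)/3 − E + (29 + x) = 2.
Multiply by 6: 2·(2E) − 3·(2E) + 6·(29 + x) = 12, i.e. 174 + 6x − (174 + 4x) = 12.
Collecting terms: 2x = 12, so x = 6.
Then 2E = 174 + 4·6 = 198, so E = 99, V = 2E/3 = 66, F = 29 + 6 = 35.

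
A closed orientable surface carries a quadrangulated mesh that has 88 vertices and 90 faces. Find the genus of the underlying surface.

2

Every face is a square, so 2E = 4·90 = 360, giving E = 180.
χ = V − E + F = 88 − 180 + 90 = -2.
For a closed orientable surface χ = 2 − 2g, so g = (2 − (-2))/2 = 2.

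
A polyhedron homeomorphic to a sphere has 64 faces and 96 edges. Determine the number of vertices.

Here V − E + F = 2.
V = 2 + E − F = 2 + 96 − 64 = 34.

34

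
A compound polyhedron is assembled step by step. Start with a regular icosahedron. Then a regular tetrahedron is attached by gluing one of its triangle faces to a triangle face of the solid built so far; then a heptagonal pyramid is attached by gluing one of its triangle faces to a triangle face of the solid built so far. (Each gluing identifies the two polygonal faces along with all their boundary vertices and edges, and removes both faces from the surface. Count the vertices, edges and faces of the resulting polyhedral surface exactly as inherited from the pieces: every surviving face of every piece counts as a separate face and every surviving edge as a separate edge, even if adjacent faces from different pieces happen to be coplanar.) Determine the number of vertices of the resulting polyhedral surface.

18

A regular icosahedron: V=12, E=30, F=20.
Attach a regular tetrahedron (V=4, E=6, F=4) along a 3-gon: merge 3 vertices and 3 edges, delete both glued faces → V=13, E=33, F=22.
Attach a heptagonal pyramid (V=8, E=14, F=8) along a 3-gon: merge 3 vertices and 3 edges, delete both glued faces → V=18, E=44, F=28.
Check: V − E + F = 18 − 44 + 28 = 2.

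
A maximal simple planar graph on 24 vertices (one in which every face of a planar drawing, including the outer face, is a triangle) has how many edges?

66

In a plane triangulation 3F = 2E and V − E + F = 2, so E = 3V − 6 = 3·24 − 6 = 66.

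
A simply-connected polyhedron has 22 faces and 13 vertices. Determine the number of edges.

33

Here V − E + F = 2.
E = V + F − (2) = 13 + 22 − (2) = 33.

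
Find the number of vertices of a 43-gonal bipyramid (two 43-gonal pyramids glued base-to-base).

45

A bipyramid over an n-gon has 2n triangular faces and n + 2 vertices: V = 43 + 2 = 45, E = 3·43 = 129, F = 2·43 = 86.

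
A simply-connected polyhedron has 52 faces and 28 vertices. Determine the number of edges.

Here V − E + F = 2.
E = V + F − (2) = 28 + 52 − (2) = 78.

78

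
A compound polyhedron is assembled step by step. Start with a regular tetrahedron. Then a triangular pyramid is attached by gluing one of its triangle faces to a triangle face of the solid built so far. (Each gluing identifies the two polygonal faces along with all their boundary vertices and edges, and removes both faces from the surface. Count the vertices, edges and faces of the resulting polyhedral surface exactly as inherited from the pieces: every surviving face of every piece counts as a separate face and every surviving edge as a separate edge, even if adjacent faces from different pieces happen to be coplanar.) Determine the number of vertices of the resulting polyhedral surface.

A regular tetrahedron: V=4, E=6, F=4.
Attach a triangular pyramid (V=4, E=6, F=4) along a 3-gon: merge 3 vertices and 3 edges, delete both glued faces → V=5, E=9, F=6.
Check: V − E + F = 5 − 9 + 6 = 2.

5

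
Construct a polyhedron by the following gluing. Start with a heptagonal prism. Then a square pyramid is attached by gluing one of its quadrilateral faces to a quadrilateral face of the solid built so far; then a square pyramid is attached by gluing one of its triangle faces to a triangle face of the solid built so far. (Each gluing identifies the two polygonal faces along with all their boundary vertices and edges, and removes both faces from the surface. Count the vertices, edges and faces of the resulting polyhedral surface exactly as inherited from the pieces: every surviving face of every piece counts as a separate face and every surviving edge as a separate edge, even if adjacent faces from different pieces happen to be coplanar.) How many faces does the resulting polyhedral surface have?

A heptagonal prism: V=14, E=21, F=9.
Attach a square pyramid (V=5, E=8, F=5) along a 4-gon: merge 4 vertices and 4 edges, delete both glued faces → V=15, E=25, F=12.
Attach a square pyramid (V=5, E=8, F=5) along a 3-gon: merge 3 vertices and 3 edges, delete both glued faces → V=17, E=30, F=15.
Check: V − E + F = 17 − 30 + 15 = 2.

15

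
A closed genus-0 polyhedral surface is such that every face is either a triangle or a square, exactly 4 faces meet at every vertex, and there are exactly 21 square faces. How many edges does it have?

54

Let x be the number of triangles; then F = 21 + x.
Edge–face incidences: 2E = 4·21 + 3·x = 84 + 3x.
Every vertex has degree 4, so 4V = 2E.
Euler: V − E + F = 2 ⇒ (2E)/4 − E + (21 + x) = 2.
Multiply by 8: 2·(2E) − 4·(2E) + 8·(21 + x) = 16, i.e. 168 + 8x − 2·(84 + 3x) = 16.
Collecting terms: 2x = 16, so x = 8.
Then 2E = 84 + 3·8 = 108, so E = 54, V = 2E/4 = 27, F = 21 + 8 = 29.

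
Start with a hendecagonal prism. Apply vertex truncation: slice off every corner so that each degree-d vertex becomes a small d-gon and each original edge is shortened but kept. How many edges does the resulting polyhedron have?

99

The base solid has V = 22, E = 33, F = 13.
Truncation replaces each original edge-end by a new vertex, so V′ = 2E = 66.
Each original edge survives, and each old vertex of degree d contributes d new edges; summing degrees gives Σd = 2E, so E′ = E + 2E = 3E = 99.
Each original face survives and each original vertex becomes one new face: F′ = F + V = 35.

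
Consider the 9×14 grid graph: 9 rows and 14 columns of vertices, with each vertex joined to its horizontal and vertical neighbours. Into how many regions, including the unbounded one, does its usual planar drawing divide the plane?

105

The grid has V = 9·14 = 126 vertices and E = 9·13 + 14·8 = 229 edges.
F = 2 − V + E = 2 − 126 + 229 = 105.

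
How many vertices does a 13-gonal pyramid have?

A pyramid on an n-gon base has one n-gon and n triangles: V = 13 + 1 = 14, E = 2·13 = 26, F = 13 + 1 = 14.

14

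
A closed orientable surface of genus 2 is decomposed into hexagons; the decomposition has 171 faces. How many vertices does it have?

χ = 2 − 2·2 = -2, and every face is a hexagon so 6F = 2E.
E = 6·171/2 = 513. Then V = -2 + E − F = -2 + 513 − 171 = 340.

340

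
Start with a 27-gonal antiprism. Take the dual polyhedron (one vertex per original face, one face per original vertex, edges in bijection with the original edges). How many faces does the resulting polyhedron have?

54

The base solid has V = 54, E = 108, F = 56.
The dual swaps V and F and preserves E: V′ = F = 56, E′ = E = 108, F′ = V = 54.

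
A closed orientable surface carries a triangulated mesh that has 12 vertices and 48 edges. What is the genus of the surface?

3

Every face is a triangle and each edge borders two faces, so 3F = 2·48, giving F = 32.
χ = V − E + F = 12 − 48 + 32 = -4.
For a closed orientable surface χ = 2 − 2g, so g = (2 − (-4))/2 = 3.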